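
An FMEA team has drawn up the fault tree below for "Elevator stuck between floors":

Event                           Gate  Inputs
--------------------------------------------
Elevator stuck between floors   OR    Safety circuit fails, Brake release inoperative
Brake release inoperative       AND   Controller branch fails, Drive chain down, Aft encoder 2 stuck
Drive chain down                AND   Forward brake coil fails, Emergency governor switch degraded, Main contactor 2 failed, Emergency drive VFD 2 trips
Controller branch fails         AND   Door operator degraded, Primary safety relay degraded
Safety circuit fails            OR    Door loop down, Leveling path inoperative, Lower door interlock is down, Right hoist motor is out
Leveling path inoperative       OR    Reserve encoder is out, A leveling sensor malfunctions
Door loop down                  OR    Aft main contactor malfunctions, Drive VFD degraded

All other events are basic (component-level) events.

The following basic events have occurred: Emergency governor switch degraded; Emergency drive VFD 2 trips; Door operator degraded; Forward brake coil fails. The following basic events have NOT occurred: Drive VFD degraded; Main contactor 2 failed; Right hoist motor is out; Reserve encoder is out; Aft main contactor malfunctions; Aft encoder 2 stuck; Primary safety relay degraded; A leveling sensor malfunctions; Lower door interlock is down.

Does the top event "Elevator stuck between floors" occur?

No

Door loop down [OR]: Aft main contactor malfunctions=not, Drive VFD degraded=not → no input occurs → does not occur.
Leveling path inoperative [OR]: Reserve encoder is out=not, A leveling sensor malfunctions=not → no input occurs → does not occur.
Safety circuit fails [OR]: Door loop down=not, Leveling path inoperative=not, Lower door interlock is down=not, Right hoist motor is out=not → no input occurs → does not occur.
Controller branch fails [AND]: Door operator degraded=occurs, Primary safety relay degraded=not → not all inputs occur → does not occur.
Drive chain down [AND]: Forward brake coil fails=occurs, Emergency governor switch degraded=occurs, Main contactor 2 failed=not, Emergency drive VFD 2 trips=occurs → not all inputs occur → does not occur.
Brake release inoperative [AND]: Controller branch fails=not, Drive chain down=not, Aft encoder 2 stuck=not → not all inputs occur → does not occur.
Elevator stuck between floors [OR]: Safety circuit fails=not, Brake release inoperative=not → no input occurs → does not occur.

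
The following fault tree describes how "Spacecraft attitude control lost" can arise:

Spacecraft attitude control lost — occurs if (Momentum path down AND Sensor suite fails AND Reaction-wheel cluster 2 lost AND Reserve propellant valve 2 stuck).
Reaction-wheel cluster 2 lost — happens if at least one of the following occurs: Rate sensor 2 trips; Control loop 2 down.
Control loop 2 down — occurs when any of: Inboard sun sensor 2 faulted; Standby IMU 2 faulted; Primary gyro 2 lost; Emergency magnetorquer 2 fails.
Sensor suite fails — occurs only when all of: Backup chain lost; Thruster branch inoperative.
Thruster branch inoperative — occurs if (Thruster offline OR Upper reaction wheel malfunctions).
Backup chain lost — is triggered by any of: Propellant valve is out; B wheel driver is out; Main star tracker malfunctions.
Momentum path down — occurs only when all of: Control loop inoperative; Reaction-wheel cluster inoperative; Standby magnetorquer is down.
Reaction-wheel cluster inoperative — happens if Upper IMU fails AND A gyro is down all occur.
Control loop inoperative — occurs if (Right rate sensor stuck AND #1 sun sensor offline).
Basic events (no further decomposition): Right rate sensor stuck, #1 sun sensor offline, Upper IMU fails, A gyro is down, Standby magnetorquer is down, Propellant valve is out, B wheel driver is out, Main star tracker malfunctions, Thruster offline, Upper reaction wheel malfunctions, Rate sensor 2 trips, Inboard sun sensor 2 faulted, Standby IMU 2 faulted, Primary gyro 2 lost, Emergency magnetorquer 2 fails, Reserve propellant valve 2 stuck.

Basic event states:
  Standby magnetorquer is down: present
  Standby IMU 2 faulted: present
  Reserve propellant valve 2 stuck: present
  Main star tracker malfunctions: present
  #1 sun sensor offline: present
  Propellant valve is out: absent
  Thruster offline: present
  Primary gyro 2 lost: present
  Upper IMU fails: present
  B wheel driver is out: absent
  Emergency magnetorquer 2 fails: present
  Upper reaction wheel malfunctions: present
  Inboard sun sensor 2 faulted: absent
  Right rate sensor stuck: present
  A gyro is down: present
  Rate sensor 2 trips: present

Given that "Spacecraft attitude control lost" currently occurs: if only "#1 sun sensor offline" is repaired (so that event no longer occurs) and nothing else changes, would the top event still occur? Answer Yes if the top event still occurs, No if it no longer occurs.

No

Counterfactual: set "#1 sun sensor offline" to not occurred.
Control loop inoperative [AND]: Right rate sensor stuck=occurs, #1 sun sensor offline=not → not all inputs occur → does not occur.
Reaction-wheel cluster inoperative [AND]: Upper IMU fails=occurs, A gyro is down=occurs → all inputs occur → occurs.
Momentum path down [AND]: Control loop inoperative=not, Reaction-wheel cluster inoperative=occurs, Standby magnetorquer is down=occurs → not all inputs occur → does not occur.
Backup chain lost [OR]: Propellant valve is out=not, B wheel driver is out=not, Main star tracker malfunctions=occurs → at least one input occurs → occurs.
Thruster branch inoperative [OR]: Thruster offline=occurs, Upper reaction wheel malfunctions=occurs → at least one input occurs → occurs.
Sensor suite fails [AND]: Backup chain lost=occurs, Thruster branch inoperative=occurs → all inputs occur → occurs.
Control loop 2 down [OR]: Inboard sun sensor 2 faulted=not, Standby IMU 2 faulted=occurs, Primary gyro 2 lost=occurs, Emergency magnetorquer 2 fails=occurs → at least one input occurs → occurs.
Reaction-wheel cluster 2 lost [OR]: Rate sensor 2 trips=occurs, Control loop 2 down=occurs → at least one input occurs → occurs.
Spacecraft attitude control lost [AND]: Momentum path down=not, Sensor suite fails=occurs, Reaction-wheel cluster 2 lost=occurs, Reserve propellant valve 2 stuck=occurs → not all inputs occur → does not occur.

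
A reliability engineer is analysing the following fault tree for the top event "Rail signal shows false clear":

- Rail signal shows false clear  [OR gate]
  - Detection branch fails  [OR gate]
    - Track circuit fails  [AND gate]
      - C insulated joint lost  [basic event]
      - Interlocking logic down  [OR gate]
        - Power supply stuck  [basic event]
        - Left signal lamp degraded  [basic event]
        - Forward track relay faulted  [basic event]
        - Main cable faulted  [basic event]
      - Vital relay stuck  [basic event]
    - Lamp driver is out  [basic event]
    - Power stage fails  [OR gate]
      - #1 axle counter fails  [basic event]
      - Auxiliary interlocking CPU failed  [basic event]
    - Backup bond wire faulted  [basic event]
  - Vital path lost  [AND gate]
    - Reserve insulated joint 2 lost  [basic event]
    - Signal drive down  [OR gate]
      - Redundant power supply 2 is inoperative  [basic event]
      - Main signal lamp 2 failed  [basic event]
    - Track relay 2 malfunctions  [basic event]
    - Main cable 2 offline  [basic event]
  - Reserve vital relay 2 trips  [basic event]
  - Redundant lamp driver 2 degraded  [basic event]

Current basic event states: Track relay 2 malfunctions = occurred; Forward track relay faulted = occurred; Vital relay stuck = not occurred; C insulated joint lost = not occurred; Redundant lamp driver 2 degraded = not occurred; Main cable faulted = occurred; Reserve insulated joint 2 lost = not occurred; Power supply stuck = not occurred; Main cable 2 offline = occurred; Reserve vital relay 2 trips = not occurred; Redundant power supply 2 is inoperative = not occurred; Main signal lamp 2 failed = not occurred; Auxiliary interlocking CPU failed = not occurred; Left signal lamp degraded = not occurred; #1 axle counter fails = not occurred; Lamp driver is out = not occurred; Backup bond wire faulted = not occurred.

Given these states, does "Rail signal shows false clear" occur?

Interlocking logic down [OR]: Power supply stuck=not, Left signal lamp degraded=not, Forward track relay faulted=occurs, Main cable faulted=occurs → at least one input occurs → occurs.
Track circuit fails [AND]: C insulated joint lost=not, Interlocking logic down=occurs, Vital relay stuck=not → not all inputs occur → does not occur.
Power stage fails [OR]: #1 axle counter fails=not, Auxiliary interlocking CPU failed=not → no input occurs → does not occur.
Detection branch fails [OR]: Track circuit fails=not, Lamp driver is out=not, Power stage fails=not, Backup bond wire faulted=not → no input occurs → does not occur.
Signal drive down [OR]: Redundant power supply 2 is inoperative=not, Main signal lamp 2 failed=not → no input occurs → does not occur.
Vital path lost [AND]: Reserve insulated joint 2 lost=not, Signal drive down=not, Track relay 2 malfunctions=occurs, Main cable 2 offline=occurs → not all inputs occur → does not occur.
Rail signal shows false clear [OR]: Detection branch fails=not, Vital path lost=not, Reserve vital relay 2 trips=not, Redundant lamp driver 2 degraded=not → no input occurs → does not occur.

No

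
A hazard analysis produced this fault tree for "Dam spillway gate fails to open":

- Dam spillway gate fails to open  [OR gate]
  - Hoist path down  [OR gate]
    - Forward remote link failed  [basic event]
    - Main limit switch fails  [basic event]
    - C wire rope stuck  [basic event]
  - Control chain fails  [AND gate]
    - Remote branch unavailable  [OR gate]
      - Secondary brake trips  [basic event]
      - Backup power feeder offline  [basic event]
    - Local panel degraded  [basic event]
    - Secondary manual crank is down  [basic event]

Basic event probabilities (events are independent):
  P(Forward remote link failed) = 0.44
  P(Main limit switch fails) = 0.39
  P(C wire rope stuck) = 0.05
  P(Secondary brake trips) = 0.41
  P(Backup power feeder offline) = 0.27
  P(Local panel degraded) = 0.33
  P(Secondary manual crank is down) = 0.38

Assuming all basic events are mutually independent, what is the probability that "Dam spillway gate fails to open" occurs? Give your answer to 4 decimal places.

P(Hoist path down) [OR] = 1 − (1−0.44) × (1−0.39) × (1−0.05) = 0.675480
P(Remote branch unavailable) [OR] = 1 − (1−0.41) × (1−0.27) = 0.569300
P(Control chain fails) [AND] = 0.569300 × 0.33 × 0.38 = 0.071390
P(Dam spillway gate fails to open) [OR] = 1 − (1−0.675480) × (1−0.071390) = 0.698647
Rounded to 4 decimal places: P(Dam spillway gate fails to open) ≈ 0.6986.

0.6986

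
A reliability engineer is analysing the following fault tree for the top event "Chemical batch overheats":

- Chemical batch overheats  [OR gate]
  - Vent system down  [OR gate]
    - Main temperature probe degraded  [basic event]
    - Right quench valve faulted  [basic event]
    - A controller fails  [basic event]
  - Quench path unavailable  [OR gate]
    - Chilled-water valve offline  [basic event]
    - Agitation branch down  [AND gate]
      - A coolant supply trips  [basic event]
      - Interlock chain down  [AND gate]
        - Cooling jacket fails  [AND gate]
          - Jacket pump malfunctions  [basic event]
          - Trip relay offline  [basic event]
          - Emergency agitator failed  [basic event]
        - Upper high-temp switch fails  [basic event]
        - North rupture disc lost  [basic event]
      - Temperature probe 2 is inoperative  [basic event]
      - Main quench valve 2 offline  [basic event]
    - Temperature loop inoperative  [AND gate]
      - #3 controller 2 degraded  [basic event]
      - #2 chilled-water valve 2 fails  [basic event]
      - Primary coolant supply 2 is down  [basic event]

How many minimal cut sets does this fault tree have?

Vent system down [OR]: union of children's cut sets → 3 cut set(s).
Cooling jacket fails [AND]: one cut set from each child combined → 1 × 1 × 1 = 1 cut set(s).
Interlock chain down [AND]: one cut set from each child combined → 1 × 1 × 1 = 1 cut set(s).
Agitation branch down [AND]: one cut set from each child combined → 1 × 1 × 1 × 1 = 1 cut set(s).
Temperature loop inoperative [AND]: one cut set from each child combined → 1 × 1 × 1 = 1 cut set(s).
Quench path unavailable [OR]: union of children's cut sets → 3 cut set(s).
Chemical batch overheats [OR]: union of children's cut sets → 6 cut set(s).
Minimal cut sets: {Main temperature probe degraded}; {Right quench valve faulted}; {A controller fails}; {Chilled-water valve offline}; {A coolant supply trips, Emergency agitator failed, Jacket pump malfunctions, Main quench valve 2 offline, North rupture disc lost, Temperature probe 2 is inoperative, Trip relay offline, Upper high-temp switch fails}; {#2 chilled-water valve 2 fails, #3 controller 2 degraded, Primary coolant supply 2 is down}.

6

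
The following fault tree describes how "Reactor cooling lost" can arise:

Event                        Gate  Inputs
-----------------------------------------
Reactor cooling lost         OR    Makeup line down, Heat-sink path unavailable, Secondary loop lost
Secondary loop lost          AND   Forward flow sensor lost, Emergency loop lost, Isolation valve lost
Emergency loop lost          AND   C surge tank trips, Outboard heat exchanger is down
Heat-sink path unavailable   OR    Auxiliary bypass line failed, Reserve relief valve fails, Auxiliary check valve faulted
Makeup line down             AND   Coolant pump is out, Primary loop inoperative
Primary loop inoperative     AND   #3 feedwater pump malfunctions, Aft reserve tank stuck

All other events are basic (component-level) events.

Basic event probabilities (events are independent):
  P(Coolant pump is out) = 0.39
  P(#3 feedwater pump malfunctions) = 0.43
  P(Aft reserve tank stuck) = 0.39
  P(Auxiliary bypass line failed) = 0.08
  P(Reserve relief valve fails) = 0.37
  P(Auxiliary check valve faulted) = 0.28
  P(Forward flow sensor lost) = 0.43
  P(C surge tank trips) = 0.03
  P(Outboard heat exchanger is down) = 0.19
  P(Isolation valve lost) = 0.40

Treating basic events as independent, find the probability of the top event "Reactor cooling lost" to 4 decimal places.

P(Primary loop inoperative) [AND] = 0.43 × 0.39 = 0.167700
P(Makeup line down) [AND] = 0.39 × 0.167700 = 0.065403
P(Heat-sink path unavailable) [OR] = 1 − (1−0.08) × (1−0.37) × (1−0.28) = 0.582688
P(Emergency loop lost) [AND] = 0.03 × 0.19 = 0.005700
P(Secondary loop lost) [AND] = 0.43 × 0.005700 × 0.40 = 0.000980
P(Reactor cooling lost) [OR] = 1 − (1−0.065403) × (1−0.582688) × (1−0.000980) = 0.610364
Rounded to 4 decimal places: P(Reactor cooling lost) ≈ 0.6104.

0.6104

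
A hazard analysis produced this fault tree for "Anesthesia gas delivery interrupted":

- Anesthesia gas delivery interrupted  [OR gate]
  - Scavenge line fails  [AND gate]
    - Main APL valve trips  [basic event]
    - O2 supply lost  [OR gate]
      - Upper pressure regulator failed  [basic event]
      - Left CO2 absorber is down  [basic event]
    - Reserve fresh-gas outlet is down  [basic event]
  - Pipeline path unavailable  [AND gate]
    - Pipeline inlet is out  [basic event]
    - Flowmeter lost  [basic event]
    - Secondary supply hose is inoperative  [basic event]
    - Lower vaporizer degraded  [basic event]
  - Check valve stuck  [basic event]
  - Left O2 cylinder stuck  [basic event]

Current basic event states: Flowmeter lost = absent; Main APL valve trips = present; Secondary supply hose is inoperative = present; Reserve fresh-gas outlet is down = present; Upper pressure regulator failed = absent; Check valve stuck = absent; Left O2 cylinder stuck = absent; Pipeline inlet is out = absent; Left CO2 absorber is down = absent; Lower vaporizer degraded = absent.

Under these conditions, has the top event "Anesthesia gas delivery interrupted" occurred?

O2 supply lost [OR]: Upper pressure regulator failed=not, Left CO2 absorber is down=not → no input occurs → does not occur.
Scavenge line fails [AND]: Main APL valve trips=occurs, O2 supply lost=not, Reserve fresh-gas outlet is down=occurs → not all inputs occur → does not occur.
Pipeline path unavailable [AND]: Pipeline inlet is out=not, Flowmeter lost=not, Secondary supply hose is inoperative=occurs, Lower vaporizer degraded=not → not all inputs occur → does not occur.
Anesthesia gas delivery interrupted [OR]: Scavenge line fails=not, Pipeline path unavailable=not, Check valve stuck=not, Left O2 cylinder stuck=not → no input occurs → does not occur.

No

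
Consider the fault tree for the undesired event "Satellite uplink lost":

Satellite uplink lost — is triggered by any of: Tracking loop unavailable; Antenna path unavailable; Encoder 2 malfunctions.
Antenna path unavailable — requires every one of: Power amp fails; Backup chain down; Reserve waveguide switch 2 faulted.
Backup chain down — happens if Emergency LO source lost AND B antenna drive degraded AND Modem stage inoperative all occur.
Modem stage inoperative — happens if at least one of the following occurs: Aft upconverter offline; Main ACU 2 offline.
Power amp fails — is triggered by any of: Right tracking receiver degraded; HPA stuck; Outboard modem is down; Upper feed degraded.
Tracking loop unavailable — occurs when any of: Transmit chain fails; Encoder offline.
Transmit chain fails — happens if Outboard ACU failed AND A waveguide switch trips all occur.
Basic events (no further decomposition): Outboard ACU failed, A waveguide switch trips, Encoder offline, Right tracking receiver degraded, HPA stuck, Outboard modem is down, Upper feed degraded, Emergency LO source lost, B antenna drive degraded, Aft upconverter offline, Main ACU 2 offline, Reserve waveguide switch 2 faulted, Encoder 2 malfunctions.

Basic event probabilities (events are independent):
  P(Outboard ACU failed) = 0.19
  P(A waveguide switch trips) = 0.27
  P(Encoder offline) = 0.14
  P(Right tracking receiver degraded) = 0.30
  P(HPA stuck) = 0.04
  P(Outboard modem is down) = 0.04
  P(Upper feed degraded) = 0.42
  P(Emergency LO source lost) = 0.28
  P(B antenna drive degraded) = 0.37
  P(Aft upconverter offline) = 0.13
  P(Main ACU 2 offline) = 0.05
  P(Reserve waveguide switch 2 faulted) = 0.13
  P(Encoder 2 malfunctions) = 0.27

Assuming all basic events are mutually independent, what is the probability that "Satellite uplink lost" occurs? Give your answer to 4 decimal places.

0.4053

P(Transmit chain fails) [AND] = 0.19 × 0.27 = 0.051300
P(Tracking loop unavailable) [OR] = 1 − (1−0.051300) × (1−0.14) = 0.184118
P(Power amp fails) [OR] = 1 − (1−0.30) × (1−0.04) × (1−0.04) × (1−0.42) = 0.625830
P(Modem stage inoperative) [OR] = 1 − (1−0.13) × (1−0.05) = 0.173500
P(Backup chain down) [AND] = 0.28 × 0.37 × 0.173500 = 0.017975
P(Antenna path unavailable) [AND] = 0.625830 × 0.017975 × 0.13 = 0.001462
P(Satellite uplink lost) [OR] = 1 − (1−0.184118) × (1−0.001462) × (1−0.27) = 0.405277
Rounded to 4 decimal places: P(Satellite uplink lost) ≈ 0.4053.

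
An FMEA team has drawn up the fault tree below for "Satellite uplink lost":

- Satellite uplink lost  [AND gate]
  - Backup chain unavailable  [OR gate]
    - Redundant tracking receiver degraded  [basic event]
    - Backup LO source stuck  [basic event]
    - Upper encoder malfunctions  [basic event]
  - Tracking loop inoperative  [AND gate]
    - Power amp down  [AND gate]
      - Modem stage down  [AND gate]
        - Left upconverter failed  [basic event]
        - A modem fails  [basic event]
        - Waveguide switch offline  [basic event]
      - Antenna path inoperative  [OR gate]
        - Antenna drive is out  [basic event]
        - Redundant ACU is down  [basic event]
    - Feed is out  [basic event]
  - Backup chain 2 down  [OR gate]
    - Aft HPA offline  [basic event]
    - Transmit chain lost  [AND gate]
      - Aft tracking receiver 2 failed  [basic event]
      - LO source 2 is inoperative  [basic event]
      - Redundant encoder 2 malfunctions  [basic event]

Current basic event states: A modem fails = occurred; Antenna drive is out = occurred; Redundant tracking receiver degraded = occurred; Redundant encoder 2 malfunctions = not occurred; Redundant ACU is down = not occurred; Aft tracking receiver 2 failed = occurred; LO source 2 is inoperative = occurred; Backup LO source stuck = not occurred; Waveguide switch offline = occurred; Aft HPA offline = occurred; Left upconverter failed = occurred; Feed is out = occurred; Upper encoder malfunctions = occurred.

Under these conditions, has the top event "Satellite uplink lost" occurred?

Backup chain unavailable [OR]: Redundant tracking receiver degraded=occurs, Backup LO source stuck=not, Upper encoder malfunctions=occurs → at least one input occurs → occurs.
Modem stage down [AND]: Left upconverter failed=occurs, A modem fails=occurs, Waveguide switch offline=occurs → all inputs occur → occurs.
Antenna path inoperative [OR]: Antenna drive is out=occurs, Redundant ACU is down=not → at least one input occurs → occurs.
Power amp down [AND]: Modem stage down=occurs, Antenna path inoperative=occurs → all inputs occur → occurs.
Tracking loop inoperative [AND]: Power amp down=occurs, Feed is out=occurs → all inputs occur → occurs.
Transmit chain lost [AND]: Aft tracking receiver 2 failed=occurs, LO source 2 is inoperative=occurs, Redundant encoder 2 malfunctions=not → not all inputs occur → does not occur.
Backup chain 2 down [OR]: Aft HPA offline=occurs, Transmit chain lost=not → at least one input occurs → occurs.
Satellite uplink lost [AND]: Backup chain unavailable=occurs, Tracking loop inoperative=occurs, Backup chain 2 down=occurs → all inputs occur → occurs.

Yes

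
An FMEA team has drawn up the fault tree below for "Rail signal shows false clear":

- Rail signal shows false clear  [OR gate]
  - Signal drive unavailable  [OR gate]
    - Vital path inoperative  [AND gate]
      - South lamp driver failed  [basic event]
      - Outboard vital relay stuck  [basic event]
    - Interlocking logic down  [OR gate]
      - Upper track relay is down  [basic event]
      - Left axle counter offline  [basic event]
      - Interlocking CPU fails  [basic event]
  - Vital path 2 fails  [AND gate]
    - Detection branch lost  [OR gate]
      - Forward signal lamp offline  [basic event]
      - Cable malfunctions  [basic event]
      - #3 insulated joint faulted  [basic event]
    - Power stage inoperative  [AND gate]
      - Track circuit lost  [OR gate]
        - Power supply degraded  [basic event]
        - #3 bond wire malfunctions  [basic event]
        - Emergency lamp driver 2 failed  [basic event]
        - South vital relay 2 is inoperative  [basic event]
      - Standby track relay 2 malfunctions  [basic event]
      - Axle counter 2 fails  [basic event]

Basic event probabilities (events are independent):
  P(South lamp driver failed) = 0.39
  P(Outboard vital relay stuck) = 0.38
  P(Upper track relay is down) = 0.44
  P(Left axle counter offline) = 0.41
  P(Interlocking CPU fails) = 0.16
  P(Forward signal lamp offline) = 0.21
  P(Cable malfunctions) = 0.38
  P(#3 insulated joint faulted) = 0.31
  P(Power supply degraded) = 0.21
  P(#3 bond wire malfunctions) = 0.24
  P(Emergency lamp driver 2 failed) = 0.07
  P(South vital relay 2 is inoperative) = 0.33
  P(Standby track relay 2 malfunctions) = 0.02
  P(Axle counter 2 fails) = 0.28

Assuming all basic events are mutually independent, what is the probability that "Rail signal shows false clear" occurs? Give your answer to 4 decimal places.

0.7641

P(Vital path inoperative) [AND] = 0.39 × 0.38 = 0.148200
P(Interlocking logic down) [OR] = 1 − (1−0.44) × (1−0.41) × (1−0.16) = 0.722464
P(Signal drive unavailable) [OR] = 1 − (1−0.148200) × (1−0.722464) = 0.763595
P(Detection branch lost) [OR] = 1 − (1−0.21) × (1−0.38) × (1−0.31) = 0.662038
P(Track circuit lost) [OR] = 1 − (1−0.21) × (1−0.24) × (1−0.07) × (1−0.33) = 0.625891
P(Power stage inoperative) [AND] = 0.625891 × 0.02 × 0.28 = 0.003505
P(Vital path 2 fails) [AND] = 0.662038 × 0.003505 = 0.002320
P(Rail signal shows false clear) [OR] = 1 − (1−0.763595) × (1−0.002320) = 0.764143
Rounded to 4 decimal places: P(Rail signal shows false clear) ≈ 0.7641.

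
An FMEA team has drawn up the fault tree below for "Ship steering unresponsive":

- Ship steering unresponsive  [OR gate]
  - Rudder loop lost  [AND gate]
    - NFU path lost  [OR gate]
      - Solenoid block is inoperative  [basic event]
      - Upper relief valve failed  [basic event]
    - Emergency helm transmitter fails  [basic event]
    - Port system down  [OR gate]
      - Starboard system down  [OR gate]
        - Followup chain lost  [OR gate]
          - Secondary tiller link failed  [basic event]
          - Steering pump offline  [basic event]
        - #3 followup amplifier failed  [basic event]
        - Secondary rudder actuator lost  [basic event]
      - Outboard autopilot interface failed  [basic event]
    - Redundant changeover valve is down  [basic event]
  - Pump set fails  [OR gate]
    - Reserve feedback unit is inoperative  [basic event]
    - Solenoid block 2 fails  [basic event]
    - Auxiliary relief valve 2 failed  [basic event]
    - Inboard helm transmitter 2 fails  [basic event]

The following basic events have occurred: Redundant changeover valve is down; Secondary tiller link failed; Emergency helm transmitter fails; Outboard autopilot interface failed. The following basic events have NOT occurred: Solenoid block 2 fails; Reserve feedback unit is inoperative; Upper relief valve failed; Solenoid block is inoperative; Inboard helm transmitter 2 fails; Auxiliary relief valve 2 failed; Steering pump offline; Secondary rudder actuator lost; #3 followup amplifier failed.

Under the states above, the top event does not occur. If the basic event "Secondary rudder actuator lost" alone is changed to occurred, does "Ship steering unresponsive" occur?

No

Counterfactual: set "Secondary rudder actuator lost" to occurred.
NFU path lost [OR]: Solenoid block is inoperative=not, Upper relief valve failed=not → no input occurs → does not occur.
Followup chain lost [OR]: Secondary tiller link failed=occurs, Steering pump offline=not → at least one input occurs → occurs.
Starboard system down [OR]: Followup chain lost=occurs, #3 followup amplifier failed=not, Secondary rudder actuator lost=occurs → at least one input occurs → occurs.
Port system down [OR]: Starboard system down=occurs, Outboard autopilot interface failed=occurs → at least one input occurs → occurs.
Rudder loop lost [AND]: NFU path lost=not, Emergency helm transmitter fails=occurs, Port system down=occurs, Redundant changeover valve is down=occurs → not all inputs occur → does not occur.
Pump set fails [OR]: Reserve feedback unit is inoperative=not, Solenoid block 2 fails=not, Auxiliary relief valve 2 failed=not, Inboard helm transmitter 2 fails=not → no input occurs → does not occur.
Ship steering unresponsive [OR]: Rudder loop lost=not, Pump set fails=not → no input occurs → does not occur.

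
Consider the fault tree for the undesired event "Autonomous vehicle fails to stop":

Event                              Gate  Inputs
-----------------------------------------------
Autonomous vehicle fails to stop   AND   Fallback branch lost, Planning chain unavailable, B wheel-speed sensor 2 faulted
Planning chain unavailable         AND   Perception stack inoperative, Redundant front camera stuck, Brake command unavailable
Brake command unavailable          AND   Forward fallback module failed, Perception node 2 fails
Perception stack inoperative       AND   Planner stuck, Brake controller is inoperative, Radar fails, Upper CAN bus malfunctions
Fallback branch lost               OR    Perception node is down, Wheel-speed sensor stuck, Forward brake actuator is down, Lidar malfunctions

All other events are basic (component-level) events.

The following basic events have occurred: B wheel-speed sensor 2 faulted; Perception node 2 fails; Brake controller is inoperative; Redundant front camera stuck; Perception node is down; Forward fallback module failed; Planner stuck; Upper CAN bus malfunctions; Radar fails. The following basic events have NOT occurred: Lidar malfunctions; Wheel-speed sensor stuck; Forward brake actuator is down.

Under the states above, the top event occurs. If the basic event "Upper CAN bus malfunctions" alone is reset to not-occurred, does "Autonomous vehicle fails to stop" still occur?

Counterfactual: set "Upper CAN bus malfunctions" to not occurred.
Fallback branch lost [OR]: Perception node is down=occurs, Wheel-speed sensor stuck=not, Forward brake actuator is down=not, Lidar malfunctions=not → at least one input occurs → occurs.
Perception stack inoperative [AND]: Planner stuck=occurs, Brake controller is inoperative=occurs, Radar fails=occurs, Upper CAN bus malfunctions=not → not all inputs occur → does not occur.
Brake command unavailable [AND]: Forward fallback module failed=occurs, Perception node 2 fails=occurs → all inputs occur → occurs.
Planning chain unavailable [AND]: Perception stack inoperative=not, Redundant front camera stuck=occurs, Brake command unavailable=occurs → not all inputs occur → does not occur.
Autonomous vehicle fails to stop [AND]: Fallback branch lost=occurs, Planning chain unavailable=not, B wheel-speed sensor 2 faulted=occurs → not all inputs occur → does not occur.

No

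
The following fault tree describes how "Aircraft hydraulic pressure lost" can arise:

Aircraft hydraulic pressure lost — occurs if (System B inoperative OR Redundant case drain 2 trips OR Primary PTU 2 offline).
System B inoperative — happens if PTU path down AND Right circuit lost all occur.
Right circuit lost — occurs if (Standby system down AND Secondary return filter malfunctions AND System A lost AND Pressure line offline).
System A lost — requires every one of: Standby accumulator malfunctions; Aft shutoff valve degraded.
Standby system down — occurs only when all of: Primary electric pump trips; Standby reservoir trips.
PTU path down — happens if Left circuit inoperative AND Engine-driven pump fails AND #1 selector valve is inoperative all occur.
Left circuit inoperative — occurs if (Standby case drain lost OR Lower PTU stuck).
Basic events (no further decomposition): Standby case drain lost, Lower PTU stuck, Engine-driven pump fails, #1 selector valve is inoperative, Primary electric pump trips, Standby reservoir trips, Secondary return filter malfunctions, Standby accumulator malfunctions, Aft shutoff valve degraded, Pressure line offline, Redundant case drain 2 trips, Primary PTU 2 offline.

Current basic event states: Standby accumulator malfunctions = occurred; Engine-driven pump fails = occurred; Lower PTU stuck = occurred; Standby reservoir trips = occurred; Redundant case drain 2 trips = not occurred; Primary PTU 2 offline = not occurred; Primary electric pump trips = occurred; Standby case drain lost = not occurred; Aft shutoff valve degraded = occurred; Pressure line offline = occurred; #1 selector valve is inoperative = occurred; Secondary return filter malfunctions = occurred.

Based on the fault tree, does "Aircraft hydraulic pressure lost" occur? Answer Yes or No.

Left circuit inoperative [OR]: Standby case drain lost=not, Lower PTU stuck=occurs → at least one input occurs → occurs.
PTU path down [AND]: Left circuit inoperative=occurs, Engine-driven pump fails=occurs, #1 selector valve is inoperative=occurs → all inputs occur → occurs.
Standby system down [AND]: Primary electric pump trips=occurs, Standby reservoir trips=occurs → all inputs occur → occurs.
System A lost [AND]: Standby accumulator malfunctions=occurs, Aft shutoff valve degraded=occurs → all inputs occur → occurs.
Right circuit lost [AND]: Standby system down=occurs, Secondary return filter malfunctions=occurs, System A lost=occurs, Pressure line offline=occurs → all inputs occur → occurs.
System B inoperative [AND]: PTU path down=occurs, Right circuit lost=occurs → all inputs occur → occurs.
Aircraft hydraulic pressure lost [OR]: System B inoperative=occurs, Redundant case drain 2 trips=not, Primary PTU 2 offline=not → at least one input occurs → occurs.

Yes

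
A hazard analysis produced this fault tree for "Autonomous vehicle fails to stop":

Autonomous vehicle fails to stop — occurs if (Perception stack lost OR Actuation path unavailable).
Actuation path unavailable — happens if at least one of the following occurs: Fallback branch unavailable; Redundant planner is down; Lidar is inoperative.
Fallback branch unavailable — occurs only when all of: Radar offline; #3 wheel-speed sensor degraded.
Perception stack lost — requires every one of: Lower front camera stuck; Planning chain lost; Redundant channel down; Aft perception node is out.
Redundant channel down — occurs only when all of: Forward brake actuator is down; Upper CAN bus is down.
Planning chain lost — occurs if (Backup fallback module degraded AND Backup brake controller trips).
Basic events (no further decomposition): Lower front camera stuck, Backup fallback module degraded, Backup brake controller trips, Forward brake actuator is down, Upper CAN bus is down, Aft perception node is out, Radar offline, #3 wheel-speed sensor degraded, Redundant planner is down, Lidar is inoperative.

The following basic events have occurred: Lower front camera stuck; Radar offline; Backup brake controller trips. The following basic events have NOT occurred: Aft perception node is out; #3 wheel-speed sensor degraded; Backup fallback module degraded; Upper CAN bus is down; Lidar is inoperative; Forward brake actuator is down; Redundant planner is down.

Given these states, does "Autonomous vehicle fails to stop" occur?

No

Planning chain lost [AND]: Backup fallback module degraded=not, Backup brake controller trips=occurs → not all inputs occur → does not occur.
Redundant channel down [AND]: Forward brake actuator is down=not, Upper CAN bus is down=not → not all inputs occur → does not occur.
Perception stack lost [AND]: Lower front camera stuck=occurs, Planning chain lost=not, Redundant channel down=not, Aft perception node is out=not → not all inputs occur → does not occur.
Fallback branch unavailable [AND]: Radar offline=occurs, #3 wheel-speed sensor degraded=not → not all inputs occur → does not occur.
Actuation path unavailable [OR]: Fallback branch unavailable=not, Redundant planner is down=not, Lidar is inoperative=not → no input occurs → does not occur.
Autonomous vehicle fails to stop [OR]: Perception stack lost=not, Actuation path unavailable=not → no input occurs → does not occur.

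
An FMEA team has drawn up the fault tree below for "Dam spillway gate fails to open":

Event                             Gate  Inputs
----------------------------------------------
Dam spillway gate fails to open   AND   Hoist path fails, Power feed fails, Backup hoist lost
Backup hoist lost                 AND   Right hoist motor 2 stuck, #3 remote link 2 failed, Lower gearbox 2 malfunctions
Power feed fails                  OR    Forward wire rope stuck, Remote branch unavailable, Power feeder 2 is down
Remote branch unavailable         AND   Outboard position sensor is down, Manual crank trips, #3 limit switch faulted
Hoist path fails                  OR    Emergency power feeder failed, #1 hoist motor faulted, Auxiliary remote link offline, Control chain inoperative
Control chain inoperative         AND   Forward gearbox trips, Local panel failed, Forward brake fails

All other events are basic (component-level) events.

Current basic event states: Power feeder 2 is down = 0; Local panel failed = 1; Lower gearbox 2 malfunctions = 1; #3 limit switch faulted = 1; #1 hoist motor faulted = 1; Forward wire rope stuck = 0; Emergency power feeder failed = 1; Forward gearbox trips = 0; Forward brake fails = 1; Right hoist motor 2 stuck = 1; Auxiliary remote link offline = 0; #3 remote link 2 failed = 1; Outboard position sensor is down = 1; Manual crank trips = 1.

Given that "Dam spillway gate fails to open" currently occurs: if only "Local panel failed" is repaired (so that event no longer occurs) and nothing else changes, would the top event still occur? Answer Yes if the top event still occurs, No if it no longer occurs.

Yes

Counterfactual: set "Local panel failed" to not occurred.
Control chain inoperative [AND]: Forward gearbox trips=not, Local panel failed=not, Forward brake fails=occurs → not all inputs occur → does not occur.
Hoist path fails [OR]: Emergency power feeder failed=occurs, #1 hoist motor faulted=occurs, Auxiliary remote link offline=not, Control chain inoperative=not → at least one input occurs → occurs.
Remote branch unavailable [AND]: Outboard position sensor is down=occurs, Manual crank trips=occurs, #3 limit switch faulted=occurs → all inputs occur → occurs.
Power feed fails [OR]: Forward wire rope stuck=not, Remote branch unavailable=occurs, Power feeder 2 is down=not → at least one input occurs → occurs.
Backup hoist lost [AND]: Right hoist motor 2 stuck=occurs, #3 remote link 2 failed=occurs, Lower gearbox 2 malfunctions=occurs → all inputs occur → occurs.
Dam spillway gate fails to open [AND]: Hoist path fails=occurs, Power feed fails=occurs, Backup hoist lost=occurs → all inputs occur → occurs.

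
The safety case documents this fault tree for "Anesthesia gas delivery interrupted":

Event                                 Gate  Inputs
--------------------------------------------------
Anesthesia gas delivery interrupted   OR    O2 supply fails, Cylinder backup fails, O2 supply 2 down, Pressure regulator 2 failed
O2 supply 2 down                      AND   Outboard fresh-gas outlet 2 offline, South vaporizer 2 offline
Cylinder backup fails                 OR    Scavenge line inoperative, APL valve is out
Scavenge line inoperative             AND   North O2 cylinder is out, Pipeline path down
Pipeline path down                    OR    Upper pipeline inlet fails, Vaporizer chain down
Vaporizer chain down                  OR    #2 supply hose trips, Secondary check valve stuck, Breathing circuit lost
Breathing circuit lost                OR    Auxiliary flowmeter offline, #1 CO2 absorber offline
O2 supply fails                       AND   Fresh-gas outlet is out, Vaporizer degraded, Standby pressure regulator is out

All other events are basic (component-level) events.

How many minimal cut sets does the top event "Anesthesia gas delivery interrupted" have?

O2 supply fails [AND]: one cut set from each child combined → 1 × 1 × 1 = 1 cut set(s).
Breathing circuit lost [OR]: union of children's cut sets → 2 cut set(s).
Vaporizer chain down [OR]: union of children's cut sets → 4 cut set(s).
Pipeline path down [OR]: union of children's cut sets → 5 cut set(s).
Scavenge line inoperative [AND]: one cut set from each child combined → 1 × 5 = 5 cut set(s).
Cylinder backup fails [OR]: union of children's cut sets → 6 cut set(s).
O2 supply 2 down [AND]: one cut set from each child combined → 1 × 1 = 1 cut set(s).
Anesthesia gas delivery interrupted [OR]: union of children's cut sets → 9 cut set(s).
Minimal cut sets: {Fresh-gas outlet is out, Standby pressure regulator is out, Vaporizer degraded}; {North O2 cylinder is out, Upper pipeline inlet fails}; {#2 supply hose trips, North O2 cylinder is out}; {North O2 cylinder is out, Secondary check valve stuck}; {Auxiliary flowmeter offline, North O2 cylinder is out}; {#1 CO2 absorber offline, North O2 cylinder is out}; {APL valve is out}; {Outboard fresh-gas outlet 2 offline, South vaporizer 2 offline}; {Pressure regulator 2 failed}.

9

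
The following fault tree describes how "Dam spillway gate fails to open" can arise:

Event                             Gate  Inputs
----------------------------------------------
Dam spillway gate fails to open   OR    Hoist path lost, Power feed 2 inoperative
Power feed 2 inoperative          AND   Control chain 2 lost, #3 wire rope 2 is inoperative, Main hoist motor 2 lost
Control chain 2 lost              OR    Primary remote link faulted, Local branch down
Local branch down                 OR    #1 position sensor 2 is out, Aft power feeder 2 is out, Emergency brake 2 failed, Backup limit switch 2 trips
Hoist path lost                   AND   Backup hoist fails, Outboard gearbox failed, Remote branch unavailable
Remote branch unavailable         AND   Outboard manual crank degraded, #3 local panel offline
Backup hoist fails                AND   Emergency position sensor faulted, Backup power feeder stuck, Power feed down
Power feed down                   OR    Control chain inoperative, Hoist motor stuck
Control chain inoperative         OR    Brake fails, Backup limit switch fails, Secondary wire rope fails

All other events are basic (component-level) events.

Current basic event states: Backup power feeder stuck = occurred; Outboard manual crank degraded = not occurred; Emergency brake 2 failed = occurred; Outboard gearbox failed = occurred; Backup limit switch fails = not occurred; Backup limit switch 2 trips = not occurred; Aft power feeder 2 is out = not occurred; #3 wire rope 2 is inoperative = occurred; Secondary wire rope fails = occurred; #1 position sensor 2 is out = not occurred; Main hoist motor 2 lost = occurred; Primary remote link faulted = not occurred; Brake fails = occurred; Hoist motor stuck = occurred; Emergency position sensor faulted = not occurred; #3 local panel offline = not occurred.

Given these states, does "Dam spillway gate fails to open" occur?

Yes

Control chain inoperative [OR]: Brake fails=occurs, Backup limit switch fails=not, Secondary wire rope fails=occurs → at least one input occurs → occurs.
Power feed down [OR]: Control chain inoperative=occurs, Hoist motor stuck=occurs → at least one input occurs → occurs.
Backup hoist fails [AND]: Emergency position sensor faulted=not, Backup power feeder stuck=occurs, Power feed down=occurs → not all inputs occur → does not occur.
Remote branch unavailable [AND]: Outboard manual crank degraded=not, #3 local panel offline=not → not all inputs occur → does not occur.
Hoist path lost [AND]: Backup hoist fails=not, Outboard gearbox failed=occurs, Remote branch unavailable=not → not all inputs occur → does not occur.
Local branch down [OR]: #1 position sensor 2 is out=not, Aft power feeder 2 is out=not, Emergency brake 2 failed=occurs, Backup limit switch 2 trips=not → at least one input occurs → occurs.
Control chain 2 lost [OR]: Primary remote link faulted=not, Local branch down=occurs → at least one input occurs → occurs.
Power feed 2 inoperative [AND]: Control chain 2 lost=occurs, #3 wire rope 2 is inoperative=occurs, Main hoist motor 2 lost=occurs → all inputs occur → occurs.
Dam spillway gate fails to open [OR]: Hoist path lost=not, Power feed 2 inoperative=occurs → at least one input occurs → occurs.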